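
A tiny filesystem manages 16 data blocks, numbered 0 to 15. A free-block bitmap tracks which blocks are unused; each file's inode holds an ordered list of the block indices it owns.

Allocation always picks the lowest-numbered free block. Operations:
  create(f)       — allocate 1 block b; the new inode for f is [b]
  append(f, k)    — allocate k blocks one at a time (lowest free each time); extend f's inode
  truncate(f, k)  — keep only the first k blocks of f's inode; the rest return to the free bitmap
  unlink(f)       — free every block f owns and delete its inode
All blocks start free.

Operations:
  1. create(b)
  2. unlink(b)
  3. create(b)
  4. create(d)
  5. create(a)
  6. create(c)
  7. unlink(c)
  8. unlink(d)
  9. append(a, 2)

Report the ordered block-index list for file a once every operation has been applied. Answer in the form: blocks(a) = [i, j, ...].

blocks(a) = [2, 1, 3]

after create(b) → b:[0]  free=[F...............]
after unlink(b) →   free=[................]
after create(b) → b:[0]  free=[F...............]
after create(d) → b:[0], d:[1]  free=[FF..............]
after create(a) → a:[2], b:[0], d:[1]  free=[FFF.............]
after create(c) → a:[2], b:[0], c:[3], d:[1]  free=[FFFF............]
after unlink(c) → a:[2], b:[0], d:[1]  free=[FFF.............]
after unlink(d) → a:[2], b:[0]  free=[F.F.............]
after append(a, 2) → a:[2, 1, 3], b:[0]  free=[FFFF............]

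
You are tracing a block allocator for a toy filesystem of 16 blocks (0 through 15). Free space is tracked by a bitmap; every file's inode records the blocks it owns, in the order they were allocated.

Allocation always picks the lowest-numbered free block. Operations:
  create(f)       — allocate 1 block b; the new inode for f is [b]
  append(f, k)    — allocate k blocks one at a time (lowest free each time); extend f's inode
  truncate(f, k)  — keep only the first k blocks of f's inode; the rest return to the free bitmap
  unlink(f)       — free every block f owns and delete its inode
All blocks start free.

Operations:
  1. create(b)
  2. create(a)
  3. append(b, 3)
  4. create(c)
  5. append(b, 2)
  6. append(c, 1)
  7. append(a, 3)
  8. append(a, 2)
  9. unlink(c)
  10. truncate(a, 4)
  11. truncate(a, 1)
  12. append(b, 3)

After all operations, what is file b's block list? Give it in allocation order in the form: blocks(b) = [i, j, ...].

blocks(b) = [0, 2, 3, 4, 6, 7, 5, 8, 9]

create(b): bitmap=F............... | b=[0]
create(a): bitmap=FF.............. | a=[1] b=[0]
append(b, 3): bitmap=FFFFF........... | a=[1] b=[0, 2, 3, 4]
create(c): bitmap=FFFFFF.......... | a=[1] b=[0, 2, 3, 4] c=[5]
append(b, 2): bitmap=FFFFFFFF........ | a=[1] b=[0, 2, 3, 4, 6, 7] c=[5]
append(c, 1): bitmap=FFFFFFFFF....... | a=[1] b=[0, 2, 3, 4, 6, 7] c=[5, 8]
append(a, 3): bitmap=FFFFFFFFFFFF.... | a=[1, 9, 10, 11] b=[0, 2, 3, 4, 6, 7] c=[5, 8]
append(a, 2): bitmap=FFFFFFFFFFFFFF.. | a=[1, 9, 10, 11, 12, 13] b=[0, 2, 3, 4, 6, 7] c=[5, 8]
unlink(c): bitmap=FFFFF.FF.FFFFF.. | a=[1, 9, 10, 11, 12, 13] b=[0, 2, 3, 4, 6, 7]
truncate(a, 4): bitmap=FFFFF.FF.FFF.... | a=[1, 9, 10, 11] b=[0, 2, 3, 4, 6, 7]
truncate(a, 1): bitmap=FFFFF.FF........ | a=[1] b=[0, 2, 3, 4, 6, 7]
append(b, 3): bitmap=FFFFFFFFFF...... | a=[1] b=[0, 2, 3, 4, 6, 7, 5, 8, 9]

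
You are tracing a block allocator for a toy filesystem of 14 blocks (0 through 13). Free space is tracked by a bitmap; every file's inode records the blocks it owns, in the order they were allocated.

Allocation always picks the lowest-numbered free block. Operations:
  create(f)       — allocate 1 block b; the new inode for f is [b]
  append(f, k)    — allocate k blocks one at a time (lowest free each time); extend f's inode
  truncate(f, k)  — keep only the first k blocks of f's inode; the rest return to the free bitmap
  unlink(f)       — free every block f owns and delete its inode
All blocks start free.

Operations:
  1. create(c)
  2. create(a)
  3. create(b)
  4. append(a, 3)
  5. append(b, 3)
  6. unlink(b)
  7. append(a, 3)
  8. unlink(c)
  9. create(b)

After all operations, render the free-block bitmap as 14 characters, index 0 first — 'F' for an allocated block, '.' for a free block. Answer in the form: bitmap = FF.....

after create(c) → c:[0]  free=[F.............]
after create(a) → a:[1], c:[0]  free=[FF............]
after create(b) → a:[1], b:[2], c:[0]  free=[FFF...........]
after append(a, 3) → a:[1, 3, 4, 5], b:[2], c:[0]  free=[FFFFFF........]
after append(b, 3) → a:[1, 3, 4, 5], b:[2, 6, 7, 8], c:[0]  free=[FFFFFFFFF.....]
after unlink(b) → a:[1, 3, 4, 5], c:[0]  free=[FF.FFF........]
after append(a, 3) → a:[1, 3, 4, 5, 2, 6, 7], c:[0]  free=[FFFFFFFF......]
after unlink(c) → a:[1, 3, 4, 5, 2, 6, 7]  free=[.FFFFFFF......]
after create(b) → a:[1, 3, 4, 5, 2, 6, 7], b:[0]  free=[FFFFFFFF......]

bitmap = FFFFFFFF......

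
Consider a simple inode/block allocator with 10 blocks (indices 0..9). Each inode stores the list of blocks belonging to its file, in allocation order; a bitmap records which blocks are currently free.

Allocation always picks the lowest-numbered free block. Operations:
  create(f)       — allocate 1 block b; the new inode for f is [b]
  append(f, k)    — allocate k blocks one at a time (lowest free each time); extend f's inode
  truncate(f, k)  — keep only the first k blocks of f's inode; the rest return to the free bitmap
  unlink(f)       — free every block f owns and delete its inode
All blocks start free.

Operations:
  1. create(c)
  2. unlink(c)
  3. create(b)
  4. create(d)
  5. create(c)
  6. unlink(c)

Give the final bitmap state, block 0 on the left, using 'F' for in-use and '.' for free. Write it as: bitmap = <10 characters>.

bitmap = FF........

[1] create(c) — c=0 (map F.........)
[2] unlink(c) —  (map ..........)
[3] create(b) — b=0 (map F.........)
[4] create(d) — b=0 d=1 (map FF........)
[5] create(c) — b=0 c=2 d=1 (map FFF.......)
[6] unlink(c) — b=0 d=1 (map FF........)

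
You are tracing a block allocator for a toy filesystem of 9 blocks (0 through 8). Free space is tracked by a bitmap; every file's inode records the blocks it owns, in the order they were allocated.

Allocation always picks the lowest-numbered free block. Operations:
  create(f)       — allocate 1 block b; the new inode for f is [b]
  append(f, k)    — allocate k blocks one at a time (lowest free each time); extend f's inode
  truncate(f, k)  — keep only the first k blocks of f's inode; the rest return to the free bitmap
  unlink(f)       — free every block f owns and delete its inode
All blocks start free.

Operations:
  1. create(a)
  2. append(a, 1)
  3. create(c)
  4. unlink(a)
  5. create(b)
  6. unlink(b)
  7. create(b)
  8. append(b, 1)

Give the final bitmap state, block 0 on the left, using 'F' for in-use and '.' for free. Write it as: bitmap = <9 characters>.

after create(a) → a:[0]  free=[F........]
after append(a, 1) → a:[0, 1]  free=[FF.......]
after create(c) → a:[0, 1], c:[2]  free=[FFF......]
after unlink(a) → c:[2]  free=[..F......]
after create(b) → b:[0], c:[2]  free=[F.F......]
after unlink(b) → c:[2]  free=[..F......]
after create(b) → b:[0], c:[2]  free=[F.F......]
after append(b, 1) → b:[0, 1], c:[2]  free=[FFF......]

bitmap = FFF......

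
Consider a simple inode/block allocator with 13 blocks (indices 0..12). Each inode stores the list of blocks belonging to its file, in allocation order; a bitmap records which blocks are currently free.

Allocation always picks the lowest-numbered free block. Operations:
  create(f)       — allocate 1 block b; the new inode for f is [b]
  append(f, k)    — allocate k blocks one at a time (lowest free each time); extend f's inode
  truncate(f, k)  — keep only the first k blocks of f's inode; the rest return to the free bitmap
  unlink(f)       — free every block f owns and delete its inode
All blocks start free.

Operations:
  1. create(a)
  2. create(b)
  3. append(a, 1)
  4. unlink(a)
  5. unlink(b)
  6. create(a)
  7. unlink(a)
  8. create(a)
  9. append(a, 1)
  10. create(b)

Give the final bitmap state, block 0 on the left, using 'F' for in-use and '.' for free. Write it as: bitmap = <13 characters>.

  1. create(a)  ⇒  F............  {a→[0]}
  2. create(b)  ⇒  FF...........  {a→[0]; b→[1]}
  3. append(a, 1)  ⇒  FFF..........  {a→[0, 2]; b→[1]}
  4. unlink(a)  ⇒  .F...........  {b→[1]}
  5. unlink(b)  ⇒  .............  {}
  6. create(a)  ⇒  F............  {a→[0]}
  7. unlink(a)  ⇒  .............  {}
  8. create(a)  ⇒  F............  {a→[0]}
  9. append(a, 1)  ⇒  FF...........  {a→[0, 1]}
  10. create(b)  ⇒  FFF..........  {a→[0, 1]; b→[2]}

bitmap = FFF..........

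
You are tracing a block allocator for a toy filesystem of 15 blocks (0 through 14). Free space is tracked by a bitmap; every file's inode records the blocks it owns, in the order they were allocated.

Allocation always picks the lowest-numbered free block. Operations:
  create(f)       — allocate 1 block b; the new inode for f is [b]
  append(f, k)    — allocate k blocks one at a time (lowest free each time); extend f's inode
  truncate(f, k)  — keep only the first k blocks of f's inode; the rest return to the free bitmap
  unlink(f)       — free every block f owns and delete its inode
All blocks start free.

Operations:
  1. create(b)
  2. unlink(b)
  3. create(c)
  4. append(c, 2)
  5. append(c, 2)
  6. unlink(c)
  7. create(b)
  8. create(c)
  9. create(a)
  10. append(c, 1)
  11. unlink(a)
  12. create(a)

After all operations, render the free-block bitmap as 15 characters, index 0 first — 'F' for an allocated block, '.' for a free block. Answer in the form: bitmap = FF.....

bitmap = FFFF...........

after create(b) → b:[0]  free=[F..............]
after unlink(b) →   free=[...............]
after create(c) → c:[0]  free=[F..............]
after append(c, 2) → c:[0, 1, 2]  free=[FFF............]
after append(c, 2) → c:[0, 1, 2, 3, 4]  free=[FFFFF..........]
after unlink(c) →   free=[...............]
after create(b) → b:[0]  free=[F..............]
after create(c) → b:[0], c:[1]  free=[FF.............]
after create(a) → a:[2], b:[0], c:[1]  free=[FFF............]
after append(c, 1) → a:[2], b:[0], c:[1, 3]  free=[FFFF...........]
after unlink(a) → b:[0], c:[1, 3]  free=[FF.F...........]
after create(a) → a:[2], b:[0], c:[1, 3]  free=[FFFF...........]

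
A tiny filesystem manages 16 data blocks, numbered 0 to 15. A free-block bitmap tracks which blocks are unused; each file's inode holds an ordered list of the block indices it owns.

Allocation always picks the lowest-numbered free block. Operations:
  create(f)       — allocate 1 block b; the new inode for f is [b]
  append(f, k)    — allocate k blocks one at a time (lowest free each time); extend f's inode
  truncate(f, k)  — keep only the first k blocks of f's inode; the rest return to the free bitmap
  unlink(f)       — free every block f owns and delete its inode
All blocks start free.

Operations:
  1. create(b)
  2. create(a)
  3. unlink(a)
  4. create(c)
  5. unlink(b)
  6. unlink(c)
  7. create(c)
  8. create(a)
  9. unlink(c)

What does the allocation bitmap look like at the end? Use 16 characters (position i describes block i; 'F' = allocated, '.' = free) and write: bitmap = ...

bitmap = .F..............

  1. create(b)  ⇒  F...............  {b→[0]}
  2. create(a)  ⇒  FF..............  {a→[1]; b→[0]}
  3. unlink(a)  ⇒  F...............  {b→[0]}
  4. create(c)  ⇒  FF..............  {b→[0]; c→[1]}
  5. unlink(b)  ⇒  .F..............  {c→[1]}
  6. unlink(c)  ⇒  ................  {}
  7. create(c)  ⇒  F...............  {c→[0]}
  8. create(a)  ⇒  FF..............  {a→[1]; c→[0]}
  9. unlink(c)  ⇒  .F..............  {a→[1]}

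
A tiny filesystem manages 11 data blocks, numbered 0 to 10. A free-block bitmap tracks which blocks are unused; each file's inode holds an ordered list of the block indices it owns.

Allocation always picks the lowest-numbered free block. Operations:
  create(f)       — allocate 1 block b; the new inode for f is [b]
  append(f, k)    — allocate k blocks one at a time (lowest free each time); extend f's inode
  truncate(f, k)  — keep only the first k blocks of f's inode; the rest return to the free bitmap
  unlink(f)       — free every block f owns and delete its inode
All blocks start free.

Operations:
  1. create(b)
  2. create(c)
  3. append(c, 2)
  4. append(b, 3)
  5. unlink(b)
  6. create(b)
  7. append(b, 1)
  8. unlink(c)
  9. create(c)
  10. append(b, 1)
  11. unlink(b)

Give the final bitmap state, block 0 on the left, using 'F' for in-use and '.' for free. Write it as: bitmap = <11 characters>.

bitmap = .F.........

  1. create(b)  ⇒  F..........  {b→[0]}
  2. create(c)  ⇒  FF.........  {b→[0]; c→[1]}
  3. append(c, 2)  ⇒  FFFF.......  {b→[0]; c→[1, 2, 3]}
  4. append(b, 3)  ⇒  FFFFFFF....  {b→[0, 4, 5, 6]; c→[1, 2, 3]}
  5. unlink(b)  ⇒  .FFF.......  {c→[1, 2, 3]}
  6. create(b)  ⇒  FFFF.......  {b→[0]; c→[1, 2, 3]}
  7. append(b, 1)  ⇒  FFFFF......  {b→[0, 4]; c→[1, 2, 3]}
  8. unlink(c)  ⇒  F...F......  {b→[0, 4]}
  9. create(c)  ⇒  FF..F......  {b→[0, 4]; c→[1]}
  10. append(b, 1)  ⇒  FFF.F......  {b→[0, 4, 2]; c→[1]}
  11. unlink(b)  ⇒  .F.........  {c→[1]}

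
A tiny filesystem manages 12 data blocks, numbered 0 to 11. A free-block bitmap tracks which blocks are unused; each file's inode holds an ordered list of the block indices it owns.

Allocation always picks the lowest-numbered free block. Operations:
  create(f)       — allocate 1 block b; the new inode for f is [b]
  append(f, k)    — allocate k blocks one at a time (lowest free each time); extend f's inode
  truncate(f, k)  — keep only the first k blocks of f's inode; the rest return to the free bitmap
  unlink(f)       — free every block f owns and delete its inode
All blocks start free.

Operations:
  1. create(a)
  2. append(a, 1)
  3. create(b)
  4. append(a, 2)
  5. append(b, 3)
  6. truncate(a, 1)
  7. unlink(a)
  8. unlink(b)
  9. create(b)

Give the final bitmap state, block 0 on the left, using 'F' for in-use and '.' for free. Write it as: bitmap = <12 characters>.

bitmap = F...........

[1] create(a) — a=0 (map F...........)
[2] append(a, 1) — a=0,1 (map FF..........)
[3] create(b) — a=0,1 b=2 (map FFF.........)
[4] append(a, 2) — a=0,1,3,4 b=2 (map FFFFF.......)
[5] append(b, 3) — a=0,1,3,4 b=2,5,6,7 (map FFFFFFFF....)
[6] truncate(a, 1) — a=0 b=2,5,6,7 (map F.F..FFF....)
[7] unlink(a) — b=2,5,6,7 (map ..F..FFF....)
[8] unlink(b) —  (map ............)
[9] create(b) — b=0 (map F...........)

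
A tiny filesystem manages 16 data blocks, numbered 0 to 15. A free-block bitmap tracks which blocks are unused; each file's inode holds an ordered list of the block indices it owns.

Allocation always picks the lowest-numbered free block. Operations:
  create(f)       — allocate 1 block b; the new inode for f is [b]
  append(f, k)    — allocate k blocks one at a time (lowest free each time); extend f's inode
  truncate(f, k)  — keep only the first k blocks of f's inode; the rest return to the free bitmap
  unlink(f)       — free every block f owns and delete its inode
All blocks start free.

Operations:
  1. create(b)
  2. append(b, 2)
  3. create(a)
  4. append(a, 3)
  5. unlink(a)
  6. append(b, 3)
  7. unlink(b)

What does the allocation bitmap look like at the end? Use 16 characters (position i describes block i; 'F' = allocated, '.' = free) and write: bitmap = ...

bitmap = ................

  1. create(b)  ⇒  F...............  {b→[0]}
  2. append(b, 2)  ⇒  FFF.............  {b→[0, 1, 2]}
  3. create(a)  ⇒  FFFF............  {a→[3]; b→[0, 1, 2]}
  4. append(a, 3)  ⇒  FFFFFFF.........  {a→[3, 4, 5, 6]; b→[0, 1, 2]}
  5. unlink(a)  ⇒  FFF.............  {b→[0, 1, 2]}
  6. append(b, 3)  ⇒  FFFFFF..........  {b→[0, 1, 2, 3, 4, 5]}
  7. unlink(b)  ⇒  ................  {}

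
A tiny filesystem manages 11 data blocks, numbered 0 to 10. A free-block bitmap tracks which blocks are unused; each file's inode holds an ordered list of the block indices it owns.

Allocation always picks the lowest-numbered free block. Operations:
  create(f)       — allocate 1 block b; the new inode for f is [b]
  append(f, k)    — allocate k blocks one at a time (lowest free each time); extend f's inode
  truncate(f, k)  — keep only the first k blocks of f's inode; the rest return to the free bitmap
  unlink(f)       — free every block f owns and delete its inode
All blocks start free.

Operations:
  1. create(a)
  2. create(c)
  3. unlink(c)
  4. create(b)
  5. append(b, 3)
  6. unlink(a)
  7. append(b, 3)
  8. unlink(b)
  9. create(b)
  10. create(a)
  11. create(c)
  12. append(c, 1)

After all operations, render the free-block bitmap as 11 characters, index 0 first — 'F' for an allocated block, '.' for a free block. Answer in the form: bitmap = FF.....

  1. create(a)  ⇒  F..........  {a→[0]}
  2. create(c)  ⇒  FF.........  {a→[0]; c→[1]}
  3. unlink(c)  ⇒  F..........  {a→[0]}
  4. create(b)  ⇒  FF.........  {a→[0]; b→[1]}
  5. append(b, 3)  ⇒  FFFFF......  {a→[0]; b→[1, 2, 3, 4]}
  6. unlink(a)  ⇒  .FFFF......  {b→[1, 2, 3, 4]}
  7. append(b, 3)  ⇒  FFFFFFF....  {b→[1, 2, 3, 4, 0, 5, 6]}
  8. unlink(b)  ⇒  ...........  {}
  9. create(b)  ⇒  F..........  {b→[0]}
  10. create(a)  ⇒  FF.........  {a→[1]; b→[0]}
  11. create(c)  ⇒  FFF........  {a→[1]; b→[0]; c→[2]}
  12. append(c, 1)  ⇒  FFFF.......  {a→[1]; b→[0]; c→[2, 3]}

bitmap = FFFF.......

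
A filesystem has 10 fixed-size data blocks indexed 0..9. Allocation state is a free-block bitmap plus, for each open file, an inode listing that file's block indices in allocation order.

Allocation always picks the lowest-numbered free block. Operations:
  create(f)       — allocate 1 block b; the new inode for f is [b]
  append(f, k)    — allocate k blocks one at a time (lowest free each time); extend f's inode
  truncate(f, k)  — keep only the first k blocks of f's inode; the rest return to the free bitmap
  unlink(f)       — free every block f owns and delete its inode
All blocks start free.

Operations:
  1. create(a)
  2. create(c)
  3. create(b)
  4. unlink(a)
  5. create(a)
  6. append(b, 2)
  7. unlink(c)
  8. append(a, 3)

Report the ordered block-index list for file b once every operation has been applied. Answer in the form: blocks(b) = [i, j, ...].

blocks(b) = [2, 3, 4]

  1. create(a)  ⇒  F.........  {a→[0]}
  2. create(c)  ⇒  FF........  {a→[0]; c→[1]}
  3. create(b)  ⇒  FFF.......  {a→[0]; b→[2]; c→[1]}
  4. unlink(a)  ⇒  .FF.......  {b→[2]; c→[1]}
  5. create(a)  ⇒  FFF.......  {a→[0]; b→[2]; c→[1]}
  6. append(b, 2)  ⇒  FFFFF.....  {a→[0]; b→[2, 3, 4]; c→[1]}
  7. unlink(c)  ⇒  F.FFF.....  {a→[0]; b→[2, 3, 4]}
  8. append(a, 3)  ⇒  FFFFFFF...  {a→[0, 1, 5, 6]; b→[2, 3, 4]}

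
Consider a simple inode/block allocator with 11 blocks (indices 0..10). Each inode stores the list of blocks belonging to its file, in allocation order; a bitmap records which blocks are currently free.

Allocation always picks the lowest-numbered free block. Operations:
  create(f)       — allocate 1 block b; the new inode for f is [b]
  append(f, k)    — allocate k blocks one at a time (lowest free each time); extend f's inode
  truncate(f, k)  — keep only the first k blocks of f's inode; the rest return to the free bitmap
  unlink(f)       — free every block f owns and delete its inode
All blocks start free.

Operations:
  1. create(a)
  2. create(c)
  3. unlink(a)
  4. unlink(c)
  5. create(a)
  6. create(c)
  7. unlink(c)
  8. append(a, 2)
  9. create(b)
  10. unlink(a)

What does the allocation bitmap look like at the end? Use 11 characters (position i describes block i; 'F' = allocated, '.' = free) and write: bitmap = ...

after create(a) → a:[0]  free=[F..........]
after create(c) → a:[0], c:[1]  free=[FF.........]
after unlink(a) → c:[1]  free=[.F.........]
after unlink(c) →   free=[...........]
after create(a) → a:[0]  free=[F..........]
after create(c) → a:[0], c:[1]  free=[FF.........]
after unlink(c) → a:[0]  free=[F..........]
after append(a, 2) → a:[0, 1, 2]  free=[FFF........]
after create(b) → a:[0, 1, 2], b:[3]  free=[FFFF.......]
after unlink(a) → b:[3]  free=[...F.......]

bitmap = ...F.......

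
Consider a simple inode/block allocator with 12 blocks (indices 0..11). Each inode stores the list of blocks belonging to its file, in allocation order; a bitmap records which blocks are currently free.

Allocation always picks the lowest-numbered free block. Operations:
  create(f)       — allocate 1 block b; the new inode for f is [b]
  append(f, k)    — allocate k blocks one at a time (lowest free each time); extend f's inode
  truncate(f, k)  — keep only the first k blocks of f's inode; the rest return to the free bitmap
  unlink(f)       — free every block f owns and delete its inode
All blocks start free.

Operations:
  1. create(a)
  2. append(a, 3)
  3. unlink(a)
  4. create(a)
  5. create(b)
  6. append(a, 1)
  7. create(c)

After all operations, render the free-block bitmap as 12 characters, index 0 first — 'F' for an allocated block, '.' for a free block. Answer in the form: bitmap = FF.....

after create(a) → a:[0]  free=[F...........]
after append(a, 3) → a:[0, 1, 2, 3]  free=[FFFF........]
after unlink(a) →   free=[............]
after create(a) → a:[0]  free=[F...........]
after create(b) → a:[0], b:[1]  free=[FF..........]
after append(a, 1) → a:[0, 2], b:[1]  free=[FFF.........]
after create(c) → a:[0, 2], b:[1], c:[3]  free=[FFFF........]

bitmap = FFFF........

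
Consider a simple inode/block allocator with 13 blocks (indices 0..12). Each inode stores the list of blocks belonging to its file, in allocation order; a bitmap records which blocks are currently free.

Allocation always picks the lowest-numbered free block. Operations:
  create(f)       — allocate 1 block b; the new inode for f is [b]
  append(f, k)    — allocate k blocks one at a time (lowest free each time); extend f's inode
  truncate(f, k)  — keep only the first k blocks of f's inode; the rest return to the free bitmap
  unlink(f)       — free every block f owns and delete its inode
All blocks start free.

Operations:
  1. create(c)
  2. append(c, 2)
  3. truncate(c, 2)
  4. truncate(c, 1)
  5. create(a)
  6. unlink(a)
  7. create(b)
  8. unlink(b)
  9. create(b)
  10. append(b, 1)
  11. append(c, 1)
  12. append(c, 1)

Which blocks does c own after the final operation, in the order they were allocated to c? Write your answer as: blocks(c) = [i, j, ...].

blocks(c) = [0, 3, 4]

create(c): bitmap=F............ | c=[0]
append(c, 2): bitmap=FFF.......... | c=[0, 1, 2]
truncate(c, 2): bitmap=FF........... | c=[0, 1]
truncate(c, 1): bitmap=F............ | c=[0]
create(a): bitmap=FF........... | a=[1] c=[0]
unlink(a): bitmap=F............ | c=[0]
create(b): bitmap=FF........... | b=[1] c=[0]
unlink(b): bitmap=F............ | c=[0]
create(b): bitmap=FF........... | b=[1] c=[0]
append(b, 1): bitmap=FFF.......... | b=[1, 2] c=[0]
append(c, 1): bitmap=FFFF......... | b=[1, 2] c=[0, 3]
append(c, 1): bitmap=FFFFF........ | b=[1, 2] c=[0, 3, 4]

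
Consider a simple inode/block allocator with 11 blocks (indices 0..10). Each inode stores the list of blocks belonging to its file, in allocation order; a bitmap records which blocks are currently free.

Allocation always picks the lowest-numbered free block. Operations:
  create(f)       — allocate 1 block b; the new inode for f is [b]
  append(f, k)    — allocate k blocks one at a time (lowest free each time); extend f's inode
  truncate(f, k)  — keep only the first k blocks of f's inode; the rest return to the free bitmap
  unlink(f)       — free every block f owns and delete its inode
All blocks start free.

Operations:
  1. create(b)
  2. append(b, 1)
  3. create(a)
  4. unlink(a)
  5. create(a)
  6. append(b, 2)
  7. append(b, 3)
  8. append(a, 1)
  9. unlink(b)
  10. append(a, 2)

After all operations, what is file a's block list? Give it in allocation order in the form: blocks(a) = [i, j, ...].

after create(b) → b:[0]  free=[F..........]
after append(b, 1) → b:[0, 1]  free=[FF.........]
after create(a) → a:[2], b:[0, 1]  free=[FFF........]
after unlink(a) → b:[0, 1]  free=[FF.........]
after create(a) → a:[2], b:[0, 1]  free=[FFF........]
after append(b, 2) → a:[2], b:[0, 1, 3, 4]  free=[FFFFF......]
after append(b, 3) → a:[2], b:[0, 1, 3, 4, 5, 6, 7]  free=[FFFFFFFF...]
after append(a, 1) → a:[2, 8], b:[0, 1, 3, 4, 5, 6, 7]  free=[FFFFFFFFF..]
after unlink(b) → a:[2, 8]  free=[..F.....F..]
after append(a, 2) → a:[2, 8, 0, 1]  free=[FFF.....F..]

blocks(a) = [2, 8, 0, 1]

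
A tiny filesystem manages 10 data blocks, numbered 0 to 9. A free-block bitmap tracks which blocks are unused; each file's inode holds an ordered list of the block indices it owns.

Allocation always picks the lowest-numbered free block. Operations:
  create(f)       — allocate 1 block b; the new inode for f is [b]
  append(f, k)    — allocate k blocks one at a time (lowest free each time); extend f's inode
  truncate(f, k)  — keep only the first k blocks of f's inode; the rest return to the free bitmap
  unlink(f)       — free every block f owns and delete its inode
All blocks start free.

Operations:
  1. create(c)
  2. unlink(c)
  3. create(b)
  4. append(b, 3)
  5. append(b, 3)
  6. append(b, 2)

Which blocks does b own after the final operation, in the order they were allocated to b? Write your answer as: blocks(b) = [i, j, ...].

blocks(b) = [0, 1, 2, 3, 4, 5, 6, 7, 8]

[1] create(c) — c=0 (map F.........)
[2] unlink(c) —  (map ..........)
[3] create(b) — b=0 (map F.........)
[4] append(b, 3) — b=0,1,2,3 (map FFFF......)
[5] append(b, 3) — b=0,1,2,3,4,5,6 (map FFFFFFF...)
[6] append(b, 2) — b=0,1,2,3,4,5,6,7,8 (map FFFFFFFFF.)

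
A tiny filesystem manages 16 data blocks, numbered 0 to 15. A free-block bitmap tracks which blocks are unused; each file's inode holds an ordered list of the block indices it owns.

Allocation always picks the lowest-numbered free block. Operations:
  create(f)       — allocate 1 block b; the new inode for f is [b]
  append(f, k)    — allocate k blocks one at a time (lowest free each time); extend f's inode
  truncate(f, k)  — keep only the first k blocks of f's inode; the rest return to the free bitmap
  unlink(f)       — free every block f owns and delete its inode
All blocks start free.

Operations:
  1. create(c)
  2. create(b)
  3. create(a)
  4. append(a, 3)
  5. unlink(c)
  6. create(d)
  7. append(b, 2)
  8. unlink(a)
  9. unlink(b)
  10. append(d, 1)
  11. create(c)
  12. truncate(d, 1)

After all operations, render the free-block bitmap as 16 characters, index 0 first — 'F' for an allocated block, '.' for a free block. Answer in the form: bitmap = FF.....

create(c): bitmap=F............... | c=[0]
create(b): bitmap=FF.............. | b=[1] c=[0]
create(a): bitmap=FFF............. | a=[2] b=[1] c=[0]
append(a, 3): bitmap=FFFFFF.......... | a=[2, 3, 4, 5] b=[1] c=[0]
unlink(c): bitmap=.FFFFF.......... | a=[2, 3, 4, 5] b=[1]
create(d): bitmap=FFFFFF.......... | a=[2, 3, 4, 5] b=[1] d=[0]
append(b, 2): bitmap=FFFFFFFF........ | a=[2, 3, 4, 5] b=[1, 6, 7] d=[0]
unlink(a): bitmap=FF....FF........ | b=[1, 6, 7] d=[0]
unlink(b): bitmap=F............... | d=[0]
append(d, 1): bitmap=FF.............. | d=[0, 1]
create(c): bitmap=FFF............. | c=[2] d=[0, 1]
truncate(d, 1): bitmap=F.F............. | c=[2] d=[0]

bitmap = F.F.............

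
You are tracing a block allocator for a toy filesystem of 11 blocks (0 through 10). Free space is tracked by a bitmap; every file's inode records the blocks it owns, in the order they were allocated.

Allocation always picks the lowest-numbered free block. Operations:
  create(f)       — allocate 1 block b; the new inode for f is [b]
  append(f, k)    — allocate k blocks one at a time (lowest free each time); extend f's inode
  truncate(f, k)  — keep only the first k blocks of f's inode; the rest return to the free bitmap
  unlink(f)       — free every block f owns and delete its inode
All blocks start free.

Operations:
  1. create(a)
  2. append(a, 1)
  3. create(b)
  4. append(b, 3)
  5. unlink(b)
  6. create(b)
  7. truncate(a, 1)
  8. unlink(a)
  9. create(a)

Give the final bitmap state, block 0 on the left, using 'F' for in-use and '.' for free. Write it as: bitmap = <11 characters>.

bitmap = F.F........

  1. create(a)  ⇒  F..........  {a→[0]}
  2. append(a, 1)  ⇒  FF.........  {a→[0, 1]}
  3. create(b)  ⇒  FFF........  {a→[0, 1]; b→[2]}
  4. append(b, 3)  ⇒  FFFFFF.....  {a→[0, 1]; b→[2, 3, 4, 5]}
  5. unlink(b)  ⇒  FF.........  {a→[0, 1]}
  6. create(b)  ⇒  FFF........  {a→[0, 1]; b→[2]}
  7. truncate(a, 1)  ⇒  F.F........  {a→[0]; b→[2]}
  8. unlink(a)  ⇒  ..F........  {b→[2]}
  9. create(a)  ⇒  F.F........  {a→[0]; b→[2]}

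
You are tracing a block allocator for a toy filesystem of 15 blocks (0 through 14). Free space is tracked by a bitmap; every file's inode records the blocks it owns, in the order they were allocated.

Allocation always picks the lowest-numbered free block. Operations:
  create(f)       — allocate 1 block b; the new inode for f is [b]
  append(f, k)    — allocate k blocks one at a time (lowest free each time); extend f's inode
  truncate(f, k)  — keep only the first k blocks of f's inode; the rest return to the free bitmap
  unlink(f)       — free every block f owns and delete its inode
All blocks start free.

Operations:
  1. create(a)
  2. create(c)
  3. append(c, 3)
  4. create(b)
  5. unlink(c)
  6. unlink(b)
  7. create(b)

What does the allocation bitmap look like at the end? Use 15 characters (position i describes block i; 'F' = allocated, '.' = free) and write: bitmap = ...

  1. create(a)  ⇒  F..............  {a→[0]}
  2. create(c)  ⇒  FF.............  {a→[0]; c→[1]}
  3. append(c, 3)  ⇒  FFFFF..........  {a→[0]; c→[1, 2, 3, 4]}
  4. create(b)  ⇒  FFFFFF.........  {a→[0]; b→[5]; c→[1, 2, 3, 4]}
  5. unlink(c)  ⇒  F....F.........  {a→[0]; b→[5]}
  6. unlink(b)  ⇒  F..............  {a→[0]}
  7. create(b)  ⇒  FF.............  {a→[0]; b→[1]}

bitmap = FF.............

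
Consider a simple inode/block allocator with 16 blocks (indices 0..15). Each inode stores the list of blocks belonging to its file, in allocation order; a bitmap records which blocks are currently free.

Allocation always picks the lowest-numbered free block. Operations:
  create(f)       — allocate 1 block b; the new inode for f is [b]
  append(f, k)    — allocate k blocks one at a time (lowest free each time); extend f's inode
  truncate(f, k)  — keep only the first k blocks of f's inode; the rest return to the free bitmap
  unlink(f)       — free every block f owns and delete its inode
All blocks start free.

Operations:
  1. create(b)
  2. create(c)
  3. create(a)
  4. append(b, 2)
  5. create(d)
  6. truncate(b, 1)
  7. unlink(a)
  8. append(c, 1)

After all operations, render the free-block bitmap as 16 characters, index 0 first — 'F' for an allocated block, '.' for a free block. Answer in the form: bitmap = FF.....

bitmap = FFF..F..........

after create(b) → b:[0]  free=[F...............]
after create(c) → b:[0], c:[1]  free=[FF..............]
after create(a) → a:[2], b:[0], c:[1]  free=[FFF.............]
after append(b, 2) → a:[2], b:[0, 3, 4], c:[1]  free=[FFFFF...........]
after create(d) → a:[2], b:[0, 3, 4], c:[1], d:[5]  free=[FFFFFF..........]
after truncate(b, 1) → a:[2], b:[0], c:[1], d:[5]  free=[FFF..F..........]
after unlink(a) → b:[0], c:[1], d:[5]  free=[FF...F..........]
after append(c, 1) → b:[0], c:[1, 2], d:[5]  free=[FFF..F..........]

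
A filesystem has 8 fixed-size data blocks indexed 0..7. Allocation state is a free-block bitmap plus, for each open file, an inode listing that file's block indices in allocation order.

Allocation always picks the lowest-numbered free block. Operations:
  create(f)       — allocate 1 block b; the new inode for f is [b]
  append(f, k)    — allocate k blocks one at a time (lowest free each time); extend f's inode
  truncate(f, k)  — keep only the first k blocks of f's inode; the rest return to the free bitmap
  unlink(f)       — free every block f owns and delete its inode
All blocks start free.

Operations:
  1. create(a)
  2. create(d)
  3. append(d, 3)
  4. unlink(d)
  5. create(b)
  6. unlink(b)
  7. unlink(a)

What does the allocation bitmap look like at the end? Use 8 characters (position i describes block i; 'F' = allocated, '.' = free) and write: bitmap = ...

[1] create(a) — a=0 (map F.......)
[2] create(d) — a=0 d=1 (map FF......)
[3] append(d, 3) — a=0 d=1,2,3,4 (map FFFFF...)
[4] unlink(d) — a=0 (map F.......)
[5] create(b) — a=0 b=1 (map FF......)
[6] unlink(b) — a=0 (map F.......)
[7] unlink(a) —  (map ........)

bitmap = ........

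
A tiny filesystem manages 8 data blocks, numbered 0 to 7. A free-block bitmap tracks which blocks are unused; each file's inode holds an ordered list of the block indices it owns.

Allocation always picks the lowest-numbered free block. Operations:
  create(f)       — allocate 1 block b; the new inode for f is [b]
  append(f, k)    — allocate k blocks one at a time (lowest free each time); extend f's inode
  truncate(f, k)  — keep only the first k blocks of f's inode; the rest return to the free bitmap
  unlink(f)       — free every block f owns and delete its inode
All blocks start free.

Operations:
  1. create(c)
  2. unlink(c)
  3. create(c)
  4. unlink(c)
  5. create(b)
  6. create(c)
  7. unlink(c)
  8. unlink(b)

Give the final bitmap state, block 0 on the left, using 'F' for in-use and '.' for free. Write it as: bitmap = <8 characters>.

bitmap = ........

after create(c) → c:[0]  free=[F.......]
after unlink(c) →   free=[........]
after create(c) → c:[0]  free=[F.......]
after unlink(c) →   free=[........]
after create(b) → b:[0]  free=[F.......]
after create(c) → b:[0], c:[1]  free=[FF......]
after unlink(c) → b:[0]  free=[F.......]
after unlink(b) →   free=[........]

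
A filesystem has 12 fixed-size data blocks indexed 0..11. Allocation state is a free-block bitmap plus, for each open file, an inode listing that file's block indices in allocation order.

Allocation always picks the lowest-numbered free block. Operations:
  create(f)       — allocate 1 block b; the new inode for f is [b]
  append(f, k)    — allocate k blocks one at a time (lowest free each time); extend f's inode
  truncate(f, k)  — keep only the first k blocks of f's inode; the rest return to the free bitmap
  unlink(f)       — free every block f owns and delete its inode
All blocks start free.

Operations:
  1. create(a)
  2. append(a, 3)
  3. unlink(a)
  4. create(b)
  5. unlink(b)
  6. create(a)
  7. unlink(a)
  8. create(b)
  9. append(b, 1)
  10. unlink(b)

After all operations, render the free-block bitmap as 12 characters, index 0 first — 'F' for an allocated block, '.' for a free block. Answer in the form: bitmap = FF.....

after create(a) → a:[0]  free=[F...........]
after append(a, 3) → a:[0, 1, 2, 3]  free=[FFFF........]
after unlink(a) →   free=[............]
after create(b) → b:[0]  free=[F...........]
after unlink(b) →   free=[............]
after create(a) → a:[0]  free=[F...........]
after unlink(a) →   free=[............]
after create(b) → b:[0]  free=[F...........]
after append(b, 1) → b:[0, 1]  free=[FF..........]
after unlink(b) →   free=[............]

bitmap = ............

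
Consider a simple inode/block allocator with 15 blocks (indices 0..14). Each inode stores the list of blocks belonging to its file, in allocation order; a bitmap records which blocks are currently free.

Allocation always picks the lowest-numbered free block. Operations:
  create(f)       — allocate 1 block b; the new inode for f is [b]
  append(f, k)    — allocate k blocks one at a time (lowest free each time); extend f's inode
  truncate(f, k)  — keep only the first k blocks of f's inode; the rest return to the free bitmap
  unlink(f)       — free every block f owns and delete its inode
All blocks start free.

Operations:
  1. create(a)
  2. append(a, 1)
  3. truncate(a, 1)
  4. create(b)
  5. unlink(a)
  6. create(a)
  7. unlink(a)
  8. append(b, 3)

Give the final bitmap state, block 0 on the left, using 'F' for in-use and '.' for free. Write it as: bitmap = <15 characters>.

create(a): bitmap=F.............. | a=[0]
append(a, 1): bitmap=FF............. | a=[0, 1]
truncate(a, 1): bitmap=F.............. | a=[0]
create(b): bitmap=FF............. | a=[0] b=[1]
unlink(a): bitmap=.F............. | b=[1]
create(a): bitmap=FF............. | a=[0] b=[1]
unlink(a): bitmap=.F............. | b=[1]
append(b, 3): bitmap=FFFF........... | b=[1, 0, 2, 3]

bitmap = FFFF...........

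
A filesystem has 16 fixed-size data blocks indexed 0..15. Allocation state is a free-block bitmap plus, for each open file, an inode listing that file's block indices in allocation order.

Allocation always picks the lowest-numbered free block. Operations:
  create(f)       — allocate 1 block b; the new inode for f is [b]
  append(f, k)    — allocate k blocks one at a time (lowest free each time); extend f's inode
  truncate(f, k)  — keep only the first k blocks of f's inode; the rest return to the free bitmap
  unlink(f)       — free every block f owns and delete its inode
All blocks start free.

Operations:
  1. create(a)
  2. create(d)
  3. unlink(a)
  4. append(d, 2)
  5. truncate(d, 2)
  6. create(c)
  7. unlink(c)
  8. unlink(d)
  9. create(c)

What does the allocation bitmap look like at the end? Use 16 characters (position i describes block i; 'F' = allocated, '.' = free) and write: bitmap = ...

after create(a) → a:[0]  free=[F...............]
after create(d) → a:[0], d:[1]  free=[FF..............]
after unlink(a) → d:[1]  free=[.F..............]
after append(d, 2) → d:[1, 0, 2]  free=[FFF.............]
after truncate(d, 2) → d:[1, 0]  free=[FF..............]
after create(c) → c:[2], d:[1, 0]  free=[FFF.............]
after unlink(c) → d:[1, 0]  free=[FF..............]
after unlink(d) →   free=[................]
after create(c) → c:[0]  free=[F...............]

bitmap = F...............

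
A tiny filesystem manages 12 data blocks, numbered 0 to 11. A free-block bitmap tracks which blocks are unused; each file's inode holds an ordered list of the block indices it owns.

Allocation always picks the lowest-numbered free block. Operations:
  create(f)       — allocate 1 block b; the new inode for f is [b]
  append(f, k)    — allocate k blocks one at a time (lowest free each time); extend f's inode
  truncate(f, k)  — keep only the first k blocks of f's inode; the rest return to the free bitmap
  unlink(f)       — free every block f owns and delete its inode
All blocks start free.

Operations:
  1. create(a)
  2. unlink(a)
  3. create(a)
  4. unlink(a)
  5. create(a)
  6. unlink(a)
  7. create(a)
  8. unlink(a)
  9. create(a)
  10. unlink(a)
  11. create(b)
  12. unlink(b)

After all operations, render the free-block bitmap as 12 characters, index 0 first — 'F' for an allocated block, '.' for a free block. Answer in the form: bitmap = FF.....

bitmap = ............

  1. create(a)  ⇒  F...........  {a→[0]}
  2. unlink(a)  ⇒  ............  {}
  3. create(a)  ⇒  F...........  {a→[0]}
  4. unlink(a)  ⇒  ............  {}
  5. create(a)  ⇒  F...........  {a→[0]}
  6. unlink(a)  ⇒  ............  {}
  7. create(a)  ⇒  F...........  {a→[0]}
  8. unlink(a)  ⇒  ............  {}
  9. create(a)  ⇒  F...........  {a→[0]}
  10. unlink(a)  ⇒  ............  {}
  11. create(b)  ⇒  F...........  {b→[0]}
  12. unlink(b)  ⇒  ............  {}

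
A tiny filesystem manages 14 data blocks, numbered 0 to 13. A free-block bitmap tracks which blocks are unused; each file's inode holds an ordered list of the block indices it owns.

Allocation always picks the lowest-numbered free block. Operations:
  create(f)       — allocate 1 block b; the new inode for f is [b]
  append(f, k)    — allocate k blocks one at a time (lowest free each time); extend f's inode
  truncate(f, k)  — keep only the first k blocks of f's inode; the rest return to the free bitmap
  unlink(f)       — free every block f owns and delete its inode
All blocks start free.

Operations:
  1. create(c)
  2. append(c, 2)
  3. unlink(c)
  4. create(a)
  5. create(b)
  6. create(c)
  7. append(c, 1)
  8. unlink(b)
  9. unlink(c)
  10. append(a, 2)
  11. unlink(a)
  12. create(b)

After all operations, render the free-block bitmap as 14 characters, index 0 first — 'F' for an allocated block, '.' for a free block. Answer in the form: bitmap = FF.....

create(c): bitmap=F............. | c=[0]
append(c, 2): bitmap=FFF........... | c=[0, 1, 2]
unlink(c): bitmap=.............. | 
create(a): bitmap=F............. | a=[0]
create(b): bitmap=FF............ | a=[0] b=[1]
create(c): bitmap=FFF........... | a=[0] b=[1] c=[2]
append(c, 1): bitmap=FFFF.......... | a=[0] b=[1] c=[2, 3]
unlink(b): bitmap=F.FF.......... | a=[0] c=[2, 3]
unlink(c): bitmap=F............. | a=[0]
append(a, 2): bitmap=FFF........... | a=[0, 1, 2]
unlink(a): bitmap=.............. | 
create(b): bitmap=F............. | b=[0]

bitmap = F.............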